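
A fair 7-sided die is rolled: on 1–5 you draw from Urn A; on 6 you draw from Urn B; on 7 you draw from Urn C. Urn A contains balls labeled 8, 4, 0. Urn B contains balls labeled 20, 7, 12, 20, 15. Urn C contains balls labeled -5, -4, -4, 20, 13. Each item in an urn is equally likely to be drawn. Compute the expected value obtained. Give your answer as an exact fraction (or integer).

194/35

E[X | Urn A] = (8 + 4 + 0)/3 = 4
E[X | Urn B] = (20 + 7 + 12 + 20 + 15)/5 = 74/5
E[X | Urn C] = (-5 − 4 − 4 + 20 + 13)/5 = 4
E[X] = (5/7)·4 + (1/7)·74/5 + (1/7)·4 = 194/35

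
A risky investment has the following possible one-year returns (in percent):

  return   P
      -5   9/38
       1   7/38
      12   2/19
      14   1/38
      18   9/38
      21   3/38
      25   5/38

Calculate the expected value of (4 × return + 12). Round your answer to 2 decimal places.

51.37

E[4x+12] = (9/38)·(-8) + (7/38)·16 + (2/19)·60 + (1/38)·68 + (9/38)·84 + (3/38)·96 + (5/38)·112
     = 976/19 ≈ 51.37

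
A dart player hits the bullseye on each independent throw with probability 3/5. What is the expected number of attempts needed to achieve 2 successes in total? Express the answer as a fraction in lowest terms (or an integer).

By linearity (sum of 2 independent geometric waits), E[trials] = 2/p = 2/(3/5) = 10/3.

10/3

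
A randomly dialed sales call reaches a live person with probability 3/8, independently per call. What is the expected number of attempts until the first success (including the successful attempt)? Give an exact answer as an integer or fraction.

8/3

For a geometric distribution, E[trials] = 1/p = 1/(3/8) = 8/3.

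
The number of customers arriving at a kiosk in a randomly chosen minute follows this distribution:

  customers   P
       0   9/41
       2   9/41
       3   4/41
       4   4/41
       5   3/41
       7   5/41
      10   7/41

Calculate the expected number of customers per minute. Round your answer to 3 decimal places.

4.049

E[X] = (9/41)·0 + (9/41)·2 + (4/41)·3 + (4/41)·4 + (3/41)·5 + (5/41)·7 + (7/41)·10
     = 166/41 ≈ 4.049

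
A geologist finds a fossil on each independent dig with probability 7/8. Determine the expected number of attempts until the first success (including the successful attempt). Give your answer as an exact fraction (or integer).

8/7

For a geometric distribution, E[trials] = 1/p = 1/(7/8) = 8/7.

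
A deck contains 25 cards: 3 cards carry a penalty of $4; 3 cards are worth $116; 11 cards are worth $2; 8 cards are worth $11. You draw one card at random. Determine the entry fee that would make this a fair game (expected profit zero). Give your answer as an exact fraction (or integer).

E[payout] = (3/25)·(-4) + (3/25)·116 + (11/25)·2 + (8/25)·11 = 446/25
Fair fee = E[payout] = 446/25

446/25 dollars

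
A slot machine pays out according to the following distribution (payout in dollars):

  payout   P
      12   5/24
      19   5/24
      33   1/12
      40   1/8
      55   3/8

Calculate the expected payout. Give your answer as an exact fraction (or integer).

209/6 dollars

E[X] = (5/24)·12 + (5/24)·19 + (1/12)·33 + (1/8)·40 + (3/8)·55
     = 209/6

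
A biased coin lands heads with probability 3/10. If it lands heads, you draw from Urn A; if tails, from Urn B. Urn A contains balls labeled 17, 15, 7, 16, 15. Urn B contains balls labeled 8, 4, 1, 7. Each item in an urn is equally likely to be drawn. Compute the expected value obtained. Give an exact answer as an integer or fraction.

E[X | Urn A] = (17 + 15 + 7 + 16 + 15)/5 = 14
E[X | Urn B] = (8 + 4 + 1 + 7)/4 = 5
E[X] = (3/10)·14 + (7/10)·5 = 77/10

77/10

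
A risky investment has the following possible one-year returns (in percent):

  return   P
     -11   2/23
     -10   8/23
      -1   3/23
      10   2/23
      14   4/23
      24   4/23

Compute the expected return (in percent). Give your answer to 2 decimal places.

2.91

E[X] = (2/23)·(-11) + (8/23)·(-10) + (3/23)·(-1) + (2/23)·10 + (4/23)·14 + (4/23)·24
     = 67/23 ≈ 2.91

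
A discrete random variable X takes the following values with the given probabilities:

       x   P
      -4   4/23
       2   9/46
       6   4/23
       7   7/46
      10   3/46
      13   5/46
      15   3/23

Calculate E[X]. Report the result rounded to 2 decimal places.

5.83

E[X] = (4/23)·(-4) + (9/46)·2 + (4/23)·6 + (7/46)·7 + (3/46)·10 + (5/46)·13 + (3/23)·15
     = 134/23 ≈ 5.83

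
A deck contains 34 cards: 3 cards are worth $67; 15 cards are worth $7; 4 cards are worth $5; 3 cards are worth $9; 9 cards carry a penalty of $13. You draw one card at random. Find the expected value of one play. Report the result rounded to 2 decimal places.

$6.94

E[payout] = (3/34)·67 + (15/34)·7 + (4/34)·5 + (3/34)·9 + (9/34)·(-13) = 118/17
≈ $6.94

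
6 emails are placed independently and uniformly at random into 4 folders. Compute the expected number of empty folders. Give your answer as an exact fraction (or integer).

Let Xⱼ=1 if folder j is empty. P(Xⱼ=1) = ((4-1)/4)^6 = 729/4096.
By linearity, E[#empty] = 4·729/4096 = 729/1024.

729/1024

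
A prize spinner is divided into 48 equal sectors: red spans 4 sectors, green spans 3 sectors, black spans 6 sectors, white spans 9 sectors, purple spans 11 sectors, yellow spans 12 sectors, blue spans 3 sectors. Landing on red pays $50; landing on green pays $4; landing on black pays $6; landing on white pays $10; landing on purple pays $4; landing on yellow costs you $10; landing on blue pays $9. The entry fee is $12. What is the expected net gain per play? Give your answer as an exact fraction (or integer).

-287/48 dollars

E[payout] = (4/48)·50 + (3/48)·4 + (6/48)·6 + (9/48)·10 + (11/48)·4 + (12/48)·(-10) + (3/48)·9 = 289/48
Expected profit = 289/48 − 12 = -287/48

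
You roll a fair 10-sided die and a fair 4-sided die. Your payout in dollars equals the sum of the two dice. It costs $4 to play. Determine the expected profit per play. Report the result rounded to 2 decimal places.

$4.00

Distribution of the sum of the two dice: 2 w.p. 1/40, 3 w.p. 1/20, 4 w.p. 3/40, 5 w.p. 1/10, 6 w.p. 1/10, 7 w.p. 1/10, …
E[payout] = (1/40)·2 + (1/20)·3 + (3/40)·4 + (1/10)·5 + (1/10)·6 + (1/10)·7 + (1/10)·8 + (1/10)·9 + (1/10)·10 + (1/10)·11 + (3/40)·12 + (1/20)·13 + (1/40)·14 = 8
Expected profit = 8 − 4 = 4 ≈ $4.00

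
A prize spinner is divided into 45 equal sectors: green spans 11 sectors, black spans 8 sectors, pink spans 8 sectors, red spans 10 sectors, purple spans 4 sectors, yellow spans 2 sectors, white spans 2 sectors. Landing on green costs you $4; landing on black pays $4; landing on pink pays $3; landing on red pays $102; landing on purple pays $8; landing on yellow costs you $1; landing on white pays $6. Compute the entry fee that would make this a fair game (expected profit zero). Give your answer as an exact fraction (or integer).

E[payout] = (11/45)·(-4) + (8/45)·4 + (8/45)·3 + (10/45)·102 + (4/45)·8 + (2/45)·(-1) + (2/45)·6 = 358/15
Fair fee = E[payout] = 358/15

358/15 dollars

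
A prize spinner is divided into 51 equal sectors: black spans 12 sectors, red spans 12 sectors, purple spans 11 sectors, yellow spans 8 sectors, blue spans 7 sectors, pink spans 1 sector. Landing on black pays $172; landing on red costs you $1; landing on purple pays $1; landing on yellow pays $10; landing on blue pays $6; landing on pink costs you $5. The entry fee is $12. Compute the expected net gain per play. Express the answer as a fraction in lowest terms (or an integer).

1568/51 dollars

E[payout] = (12/51)·172 + (12/51)·(-1) + (11/51)·1 + (8/51)·10 + (7/51)·6 + (1/51)·(-5) = 2180/51
Expected profit = 2180/51 − 12 = 1568/51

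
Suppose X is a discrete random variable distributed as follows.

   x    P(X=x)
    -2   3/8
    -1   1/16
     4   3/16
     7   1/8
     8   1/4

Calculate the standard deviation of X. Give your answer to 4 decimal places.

4.3333

E[X] = 45/16, E[X²] = 427/16
Var(X) = E[X²] − (E[X])² = 427/16 − 2025/256 = 4807/256
SD(X) = √(4807/256) ≈ 4.3333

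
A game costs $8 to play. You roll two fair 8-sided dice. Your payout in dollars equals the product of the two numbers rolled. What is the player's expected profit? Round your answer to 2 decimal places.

$12.25

Distribution of the product of the two numbers rolled: 1 w.p. 1/64, 2 w.p. 1/32, 3 w.p. 1/32, 4 w.p. 3/64, 5 w.p. 1/32, 6 w.p. 1/16, …
E[payout] = (1/64)·1 + (1/32)·2 + (1/32)·3 + (3/64)·4 + (1/32)·5 + (1/16)·6 + (1/32)·7 + (1/16)·8 + (1/64)·9 + (1/32)·10 + (1/16)·12 + (1/32)·14 + (1/32)·15 + (3/64)·16 + (1/32)·18 + (1/32)·20 + (1/32)·21 + (1/16)·24 + (1/64)·25 + (1/32)·28 + (1/32)·30 + (1/32)·32 + (1/32)·35 + (1/64)·36 + (1/32)·40 + (1/32)·42 + (1/32)·48 + (1/64)·49 + (1/32)·56 + (1/64)·64 = 81/4
Expected profit = 81/4 − 8 = 49/4 ≈ $12.25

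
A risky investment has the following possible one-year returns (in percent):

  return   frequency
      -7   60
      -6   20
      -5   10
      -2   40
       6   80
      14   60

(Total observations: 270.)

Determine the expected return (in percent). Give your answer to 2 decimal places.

Total = 270, so P(return=-7) = 60/270, etc.
E[X] = (2/9)·(-7) + (2/27)·(-6) + (1/27)·(-5) + (4/27)·(-2) + (8/27)·6 + (2/9)·14
     = 65/27 ≈ 2.41

2.41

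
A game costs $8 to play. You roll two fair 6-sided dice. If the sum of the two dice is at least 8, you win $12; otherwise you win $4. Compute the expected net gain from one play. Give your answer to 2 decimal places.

-$0.67

E[payout] = (7/12)·4 + (5/12)·12 = 22/3
Expected profit = 22/3 − 8 = -2/3 ≈ -$0.67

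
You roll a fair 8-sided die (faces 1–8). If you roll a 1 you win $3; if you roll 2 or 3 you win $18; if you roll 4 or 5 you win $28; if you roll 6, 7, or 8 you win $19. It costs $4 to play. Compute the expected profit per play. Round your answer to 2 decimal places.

E[payout] = (1/8)·3 + (1/4)·18 + (3/8)·19 + (1/4)·28 = 19
Expected profit = 19 − 4 = 15 ≈ $15.00

$15.00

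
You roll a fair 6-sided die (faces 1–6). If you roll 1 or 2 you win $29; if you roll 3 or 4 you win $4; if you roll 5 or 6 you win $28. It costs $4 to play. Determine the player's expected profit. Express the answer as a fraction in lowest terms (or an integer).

49/3 dollars

E[payout] = (1/3)·4 + (1/3)·28 + (1/3)·29 = 61/3
Expected profit = 61/3 − 4 = 49/3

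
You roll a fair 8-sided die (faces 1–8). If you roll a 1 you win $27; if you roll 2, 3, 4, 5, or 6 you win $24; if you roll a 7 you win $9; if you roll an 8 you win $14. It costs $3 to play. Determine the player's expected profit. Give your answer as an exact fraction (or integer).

73/4 dollars

E[payout] = (1/8)·9 + (1/8)·14 + (5/8)·24 + (1/8)·27 = 85/4
Expected profit = 85/4 − 3 = 73/4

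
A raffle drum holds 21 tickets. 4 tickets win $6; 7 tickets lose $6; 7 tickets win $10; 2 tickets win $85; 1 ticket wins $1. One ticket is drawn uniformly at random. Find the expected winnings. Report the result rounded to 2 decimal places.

$10.62

E[payout] = (4/21)·6 + (7/21)·(-6) + (7/21)·10 + (2/21)·85 + (1/21)·1 = 223/21
≈ $10.62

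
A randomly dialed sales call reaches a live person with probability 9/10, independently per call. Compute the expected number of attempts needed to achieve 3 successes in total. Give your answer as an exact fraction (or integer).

10/3

By linearity (sum of 3 independent geometric waits), E[trials] = 3/p = 3/(9/10) = 10/3.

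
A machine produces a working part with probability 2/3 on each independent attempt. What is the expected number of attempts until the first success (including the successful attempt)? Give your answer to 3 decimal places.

1.500

For a geometric distribution, E[trials] = 1/p = 1/(2/3) = 3/2.
≈ 1.500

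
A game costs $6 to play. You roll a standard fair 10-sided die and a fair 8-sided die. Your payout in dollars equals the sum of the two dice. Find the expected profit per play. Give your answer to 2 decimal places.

Distribution of the sum of the two dice: 2 w.p. 1/80, 3 w.p. 1/40, 4 w.p. 3/80, 5 w.p. 1/20, 6 w.p. 1/16, 7 w.p. 3/40, …
E[payout] = (1/80)·2 + (1/40)·3 + (3/80)·4 + (1/20)·5 + (1/16)·6 + (3/40)·7 + (7/80)·8 + (1/10)·9 + (1/10)·10 + (1/10)·11 + (7/80)·12 + (3/40)·13 + (1/16)·14 + (1/20)·15 + (3/80)·16 + (1/40)·17 + (1/80)·18 = 10
Expected profit = 10 − 6 = 4 ≈ $4.00

$4.00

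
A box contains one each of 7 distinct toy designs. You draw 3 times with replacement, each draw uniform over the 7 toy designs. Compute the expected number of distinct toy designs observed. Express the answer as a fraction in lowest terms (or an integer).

127/49

Let Xⱼ=1 if type j appears at least once. P(Xⱼ=1) = 1 − ((7−1)/7)^3 = 127/343.
E[#distinct] = 7·127/343 = 127/49.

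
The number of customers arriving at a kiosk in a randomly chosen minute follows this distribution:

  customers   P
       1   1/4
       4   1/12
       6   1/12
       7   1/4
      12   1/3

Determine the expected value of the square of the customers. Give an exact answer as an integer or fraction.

E[X²] = (1/4)·1 + (1/12)·16 + (1/12)·36 + (1/4)·49 + (1/3)·144
     = 389/6

389/6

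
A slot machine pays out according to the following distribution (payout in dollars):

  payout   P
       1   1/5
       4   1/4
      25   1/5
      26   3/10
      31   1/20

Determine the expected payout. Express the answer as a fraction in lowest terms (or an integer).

311/20 dollars

E[X] = (1/5)·1 + (1/4)·4 + (1/5)·25 + (3/10)·26 + (1/20)·31
     = 311/20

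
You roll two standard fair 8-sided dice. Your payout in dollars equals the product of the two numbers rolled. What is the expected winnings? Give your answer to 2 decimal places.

Distribution of the product of the two numbers rolled: 1 w.p. 1/64, 2 w.p. 1/32, 3 w.p. 1/32, 4 w.p. 3/64, 5 w.p. 1/32, 6 w.p. 1/16, …
E[payout] = (1/64)·1 + (1/32)·2 + (1/32)·3 + (3/64)·4 + (1/32)·5 + (1/16)·6 + (1/32)·7 + (1/16)·8 + (1/64)·9 + (1/32)·10 + (1/16)·12 + (1/32)·14 + (1/32)·15 + (3/64)·16 + (1/32)·18 + (1/32)·20 + (1/32)·21 + (1/16)·24 + (1/64)·25 + (1/32)·28 + (1/32)·30 + (1/32)·32 + (1/32)·35 + (1/64)·36 + (1/32)·40 + (1/32)·42 + (1/32)·48 + (1/64)·49 + (1/32)·56 + (1/64)·64 = 81/4
≈ $20.25

$20.25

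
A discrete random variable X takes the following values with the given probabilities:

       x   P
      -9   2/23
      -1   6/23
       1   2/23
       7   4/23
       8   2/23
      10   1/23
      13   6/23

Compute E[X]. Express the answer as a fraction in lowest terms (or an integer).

E[X] = (2/23)·(-9) + (6/23)·(-1) + (2/23)·1 + (4/23)·7 + (2/23)·8 + (1/23)·10 + (6/23)·13
     = 110/23

110/23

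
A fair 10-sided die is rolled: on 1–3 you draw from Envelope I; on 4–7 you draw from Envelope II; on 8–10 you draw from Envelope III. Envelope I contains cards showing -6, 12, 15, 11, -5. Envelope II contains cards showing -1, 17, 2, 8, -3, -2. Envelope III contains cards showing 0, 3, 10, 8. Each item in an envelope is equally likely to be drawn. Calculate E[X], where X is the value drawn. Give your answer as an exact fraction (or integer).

E[X | Envelope I] = (-6 + 12 + 15 + 11 − 5)/5 = 27/5
E[X | Envelope II] = (-1 + 17 + 2 + 8 − 3 − 2)/6 = 7/2
E[X | Envelope III] = (0 + 3 + 10 + 8)/4 = 21/4
E[X] = (3/10)·27/5 + (2/5)·7/2 + (3/10)·21/4 = 919/200

919/200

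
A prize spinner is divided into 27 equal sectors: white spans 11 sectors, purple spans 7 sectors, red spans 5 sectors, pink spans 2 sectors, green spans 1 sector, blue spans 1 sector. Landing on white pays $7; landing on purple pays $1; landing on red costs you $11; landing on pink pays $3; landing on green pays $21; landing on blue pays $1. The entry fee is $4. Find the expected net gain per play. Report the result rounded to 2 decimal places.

-$1.89

E[payout] = (11/27)·7 + (7/27)·1 + (5/27)·(-11) + (2/27)·3 + (1/27)·21 + (1/27)·1 = 19/9
Expected profit = 19/9 − 4 = -17/9 ≈ -$1.89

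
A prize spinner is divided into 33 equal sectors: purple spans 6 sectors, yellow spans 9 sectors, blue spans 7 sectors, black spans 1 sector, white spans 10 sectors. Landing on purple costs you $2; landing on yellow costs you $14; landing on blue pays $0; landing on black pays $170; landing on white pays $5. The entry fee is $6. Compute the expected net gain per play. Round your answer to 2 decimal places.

-$3.52

E[payout] = (6/33)·(-2) + (9/33)·(-14) + (7/33)·0 + (1/33)·170 + (10/33)·5 = 82/33
Expected profit = 82/33 − 6 = -116/33 ≈ -$3.52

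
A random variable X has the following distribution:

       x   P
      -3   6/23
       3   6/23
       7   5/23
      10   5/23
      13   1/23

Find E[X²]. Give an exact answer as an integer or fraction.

1022/23

E[X²] = (6/23)·9 + (6/23)·9 + (5/23)·49 + (5/23)·100 + (1/23)·169
     = 1022/23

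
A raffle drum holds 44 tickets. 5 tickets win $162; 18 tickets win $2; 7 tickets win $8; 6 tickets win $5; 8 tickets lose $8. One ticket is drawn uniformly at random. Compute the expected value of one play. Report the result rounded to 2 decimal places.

E[payout] = (5/44)·162 + (18/44)·2 + (7/44)·8 + (6/44)·5 + (8/44)·(-8) = 217/11
≈ $19.73

$19.73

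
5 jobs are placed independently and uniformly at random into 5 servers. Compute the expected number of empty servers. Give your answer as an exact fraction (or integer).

Let Xⱼ=1 if server j is empty. P(Xⱼ=1) = ((5-1)/5)^5 = 1024/3125.
By linearity, E[#empty] = 5·1024/3125 = 1024/625.

1024/625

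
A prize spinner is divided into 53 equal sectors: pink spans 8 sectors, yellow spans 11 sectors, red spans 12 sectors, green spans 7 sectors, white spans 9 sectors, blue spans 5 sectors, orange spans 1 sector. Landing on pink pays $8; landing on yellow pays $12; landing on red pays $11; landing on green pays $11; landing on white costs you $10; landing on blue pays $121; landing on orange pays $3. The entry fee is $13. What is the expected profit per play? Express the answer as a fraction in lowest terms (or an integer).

234/53 dollars

E[payout] = (8/53)·8 + (11/53)·12 + (12/53)·11 + (7/53)·11 + (9/53)·(-10) + (5/53)·121 + (1/53)·3 = 923/53
Expected profit = 923/53 − 13 = 234/53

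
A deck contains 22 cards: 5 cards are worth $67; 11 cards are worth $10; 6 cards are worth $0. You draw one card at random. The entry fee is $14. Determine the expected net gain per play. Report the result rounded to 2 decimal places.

$6.23

E[payout] = (5/22)·67 + (11/22)·10 + (6/22)·0 = 445/22
Expected profit = 445/22 − 14 = 137/22 ≈ $6.23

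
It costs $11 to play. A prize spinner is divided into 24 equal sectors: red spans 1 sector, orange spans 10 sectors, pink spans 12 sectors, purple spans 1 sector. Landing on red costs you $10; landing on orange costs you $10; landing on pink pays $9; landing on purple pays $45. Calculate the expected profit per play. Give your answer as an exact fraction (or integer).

E[payout] = (1/24)·(-10) + (10/24)·(-10) + (12/24)·9 + (1/24)·45 = 43/24
Expected profit = 43/24 − 11 = -221/24

-221/24 dollars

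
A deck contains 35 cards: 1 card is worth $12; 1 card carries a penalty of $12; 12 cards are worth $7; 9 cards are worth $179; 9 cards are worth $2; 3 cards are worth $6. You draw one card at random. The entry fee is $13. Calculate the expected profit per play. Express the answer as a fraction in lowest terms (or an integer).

E[payout] = (1/35)·12 + (1/35)·(-12) + (12/35)·7 + (9/35)·179 + (9/35)·2 + (3/35)·6 = 1731/35
Expected profit = 1731/35 − 13 = 1276/35

1276/35 dollars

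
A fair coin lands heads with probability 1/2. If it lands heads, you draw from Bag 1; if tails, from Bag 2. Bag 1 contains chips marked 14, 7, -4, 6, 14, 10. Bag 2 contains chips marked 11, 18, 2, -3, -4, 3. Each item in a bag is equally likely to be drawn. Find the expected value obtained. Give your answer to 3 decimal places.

E[X | Bag 1] = (14 + 7 − 4 + 6 + 14 + 10)/6 = 47/6
E[X | Bag 2] = (11 + 18 + 2 − 3 − 4 + 3)/6 = 9/2
E[X] = (1/2)·47/6 + (1/2)·9/2 = 37/6 ≈ 6.167

6.167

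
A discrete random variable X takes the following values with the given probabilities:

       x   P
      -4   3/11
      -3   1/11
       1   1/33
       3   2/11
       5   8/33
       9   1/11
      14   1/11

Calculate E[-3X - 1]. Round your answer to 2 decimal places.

E[-3x-1] = (3/11)·11 + (1/11)·8 + (1/33)·(-4) + (2/11)·(-10) + (8/33)·(-16) + (1/11)·(-28) + (1/11)·(-43)
     = -94/11 ≈ -8.55

-8.55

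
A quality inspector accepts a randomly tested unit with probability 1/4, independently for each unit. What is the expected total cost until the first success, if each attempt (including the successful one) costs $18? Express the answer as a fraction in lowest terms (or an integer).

$72

E[#attempts] = 1/p = 4; E[cost] = 18·4 = 72.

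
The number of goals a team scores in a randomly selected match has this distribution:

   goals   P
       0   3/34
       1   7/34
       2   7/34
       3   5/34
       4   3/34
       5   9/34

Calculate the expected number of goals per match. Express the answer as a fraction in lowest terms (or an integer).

93/34

E[X] = (3/34)·0 + (7/34)·1 + (7/34)·2 + (5/34)·3 + (3/34)·4 + (9/34)·5
     = 93/34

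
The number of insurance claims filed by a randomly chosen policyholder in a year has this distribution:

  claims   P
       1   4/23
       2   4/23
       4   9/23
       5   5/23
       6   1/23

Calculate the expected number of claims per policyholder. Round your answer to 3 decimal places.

3.435

E[X] = (4/23)·1 + (4/23)·2 + (9/23)·4 + (5/23)·5 + (1/23)·6
     = 79/23 ≈ 3.435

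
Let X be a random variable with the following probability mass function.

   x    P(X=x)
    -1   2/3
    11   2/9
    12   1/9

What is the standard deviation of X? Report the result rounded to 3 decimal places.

E[X] = 28/9, E[X²] = 392/9
Var(X) = E[X²] − (E[X])² = 392/9 − 784/81 = 2744/81
SD(X) = √(2744/81) ≈ 5.820

5.820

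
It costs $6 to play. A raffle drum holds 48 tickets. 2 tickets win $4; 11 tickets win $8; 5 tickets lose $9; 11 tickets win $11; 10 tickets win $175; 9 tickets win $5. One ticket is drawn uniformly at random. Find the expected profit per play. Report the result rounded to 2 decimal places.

$34.98

E[payout] = (2/48)·4 + (11/48)·8 + (5/48)·(-9) + (11/48)·11 + (10/48)·175 + (9/48)·5 = 1967/48
Expected profit = 1967/48 − 6 = 1679/48 ≈ $34.98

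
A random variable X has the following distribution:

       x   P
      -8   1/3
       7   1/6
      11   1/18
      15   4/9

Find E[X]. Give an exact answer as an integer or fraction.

E[X] = (1/3)·(-8) + (1/6)·7 + (1/18)·11 + (4/9)·15
     = 52/9

52/9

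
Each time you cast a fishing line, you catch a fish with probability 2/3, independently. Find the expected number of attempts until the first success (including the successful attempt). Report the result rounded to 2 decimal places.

For a geometric distribution, E[trials] = 1/p = 1/(2/3) = 3/2.
≈ 1.50

1.50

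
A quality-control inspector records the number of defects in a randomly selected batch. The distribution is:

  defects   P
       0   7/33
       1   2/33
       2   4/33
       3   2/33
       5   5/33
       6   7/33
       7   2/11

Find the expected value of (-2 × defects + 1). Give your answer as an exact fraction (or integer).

-217/33

E[-2x+1] = (7/33)·1 + (2/33)·(-1) + (4/33)·(-3) + (2/33)·(-5) + (5/33)·(-9) + (7/33)·(-11) + (2/11)·(-13)
     = -217/33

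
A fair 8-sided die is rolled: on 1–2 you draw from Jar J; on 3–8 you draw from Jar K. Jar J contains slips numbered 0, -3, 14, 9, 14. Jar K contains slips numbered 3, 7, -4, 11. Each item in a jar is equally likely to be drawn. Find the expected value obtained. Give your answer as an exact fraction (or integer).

391/80

E[X | Jar J] = (0 − 3 + 14 + 9 + 14)/5 = 34/5
E[X | Jar K] = (3 + 7 − 4 + 11)/4 = 17/4
E[X] = (1/4)·34/5 + (3/4)·17/4 = 391/80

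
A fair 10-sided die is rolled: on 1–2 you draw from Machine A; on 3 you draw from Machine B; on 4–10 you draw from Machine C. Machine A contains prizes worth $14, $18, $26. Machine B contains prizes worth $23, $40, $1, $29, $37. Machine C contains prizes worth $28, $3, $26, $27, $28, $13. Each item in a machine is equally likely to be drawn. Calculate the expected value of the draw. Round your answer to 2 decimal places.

E[X | Machine A] = (14 + 18 + 26)/3 = 58/3
E[X | Machine B] = (23 + 40 + 1 + 29 + 37)/5 = 26
E[X | Machine C] = (28 + 3 + 26 + 27 + 28 + 13)/6 = 125/6
E[X] = (1/5)·58/3 + (1/10)·26 + (7/10)·125/6 = 421/20 ≈ 21.05

$21.05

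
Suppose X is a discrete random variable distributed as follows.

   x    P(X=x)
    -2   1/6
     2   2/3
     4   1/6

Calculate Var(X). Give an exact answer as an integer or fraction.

E[X] = (1/6)·(-2) + (2/3)·2 + (1/6)·4 = 5/3
E[X²] = (1/6)·4 + (2/3)·4 + (1/6)·16 = 6
Var(X) = 6 − (5/3)² = 29/9

29/9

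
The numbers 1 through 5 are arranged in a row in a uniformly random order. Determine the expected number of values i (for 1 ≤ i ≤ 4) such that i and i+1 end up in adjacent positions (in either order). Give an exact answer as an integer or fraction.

For each i ∈ {1,…,4}, let Xᵢ = 1 if i and i+1 are adjacent. P(Xᵢ=1) = 2·(5−1)!/5! = 2/5.
By linearity, E[ΣXᵢ] = (4)·(2/5) = 8/5.

8/5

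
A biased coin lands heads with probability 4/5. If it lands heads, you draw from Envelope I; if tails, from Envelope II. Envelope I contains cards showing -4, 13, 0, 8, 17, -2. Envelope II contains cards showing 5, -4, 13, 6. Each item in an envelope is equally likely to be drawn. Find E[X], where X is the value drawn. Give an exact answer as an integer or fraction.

79/15

E[X | Envelope I] = (-4 + 13 + 0 + 8 + 17 − 2)/6 = 16/3
E[X | Envelope II] = (5 − 4 + 13 + 6)/4 = 5
E[X] = (4/5)·16/3 + (1/5)·5 = 79/15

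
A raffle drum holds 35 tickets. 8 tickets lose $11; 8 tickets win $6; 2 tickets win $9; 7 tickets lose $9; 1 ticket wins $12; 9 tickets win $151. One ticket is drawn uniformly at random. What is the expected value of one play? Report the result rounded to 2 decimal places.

$36.74

E[payout] = (8/35)·(-11) + (8/35)·6 + (2/35)·9 + (7/35)·(-9) + (1/35)·12 + (9/35)·151 = 1286/35
≈ $36.74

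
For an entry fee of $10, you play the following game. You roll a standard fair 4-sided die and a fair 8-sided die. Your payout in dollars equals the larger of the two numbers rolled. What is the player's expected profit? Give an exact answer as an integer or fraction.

Distribution of the larger of the two numbers rolled: 1 w.p. 1/32, 2 w.p. 3/32, 3 w.p. 5/32, 4 w.p. 7/32, 5 w.p. 1/8, 6 w.p. 1/8, …
E[payout] = (1/32)·1 + (3/32)·2 + (5/32)·3 + (7/32)·4 + (1/8)·5 + (1/8)·6 + (1/8)·7 + (1/8)·8 = 77/16
Expected profit = 77/16 − 10 = -83/16

-83/16 dollars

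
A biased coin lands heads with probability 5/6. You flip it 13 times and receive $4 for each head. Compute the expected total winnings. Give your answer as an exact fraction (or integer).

E[#heads] = 13·5/6 = 65/6 (linearity over flips).
E[winnings] = 4·65/6 = 130/3.

130/3 dollars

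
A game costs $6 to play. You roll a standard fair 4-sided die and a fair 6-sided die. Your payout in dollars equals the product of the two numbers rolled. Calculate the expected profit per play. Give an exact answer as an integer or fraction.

11/4 dollars

Distribution of the product of the two numbers rolled: 1 w.p. 1/24, 2 w.p. 1/12, 3 w.p. 1/12, 4 w.p. 1/8, 5 w.p. 1/24, 6 w.p. 1/8, …
E[payout] = (1/24)·1 + (1/12)·2 + (1/12)·3 + (1/8)·4 + (1/24)·5 + (1/8)·6 + (1/12)·8 + (1/24)·9 + (1/24)·10 + (1/8)·12 + (1/24)·15 + (1/24)·16 + (1/24)·18 + (1/24)·20 + (1/24)·24 = 35/4
Expected profit = 35/4 − 6 = 11/4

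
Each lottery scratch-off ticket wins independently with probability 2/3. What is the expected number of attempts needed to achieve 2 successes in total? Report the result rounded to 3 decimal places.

3.000

By linearity (sum of 2 independent geometric waits), E[trials] = 2/p = 2/(2/3) = 3.
≈ 3.000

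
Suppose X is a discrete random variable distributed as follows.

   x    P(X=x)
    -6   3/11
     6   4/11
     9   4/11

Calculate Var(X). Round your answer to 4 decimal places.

E[X] = (3/11)·(-6) + (4/11)·6 + (4/11)·9 = 42/11
E[X²] = (3/11)·36 + (4/11)·36 + (4/11)·81 = 576/11
Var(X) = 576/11 − (42/11)² = 4572/121 ≈ 37.7851

37.7851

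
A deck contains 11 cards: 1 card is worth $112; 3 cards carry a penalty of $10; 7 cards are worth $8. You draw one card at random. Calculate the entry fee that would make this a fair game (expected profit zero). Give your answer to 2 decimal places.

E[payout] = (1/11)·112 + (3/11)·(-10) + (7/11)·8 = 138/11
Fair fee = E[payout] = 138/11 ≈ $12.55

$12.55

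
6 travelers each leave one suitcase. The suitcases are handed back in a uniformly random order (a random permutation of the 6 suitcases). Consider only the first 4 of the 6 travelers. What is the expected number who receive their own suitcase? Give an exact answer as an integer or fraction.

2/3

Let Xᵢ = 1 if person i gets their own suitcase. For each i, P(Xᵢ=1) = 1/6.
By linearity of expectation, E[X₁+…+X_4] = 4·(1/6) = 2/3.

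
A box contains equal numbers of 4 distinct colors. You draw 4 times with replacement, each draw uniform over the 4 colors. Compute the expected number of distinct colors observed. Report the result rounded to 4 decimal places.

2.7344

Let Xⱼ=1 if type j appears at least once. P(Xⱼ=1) = 1 − ((4−1)/4)^4 = 175/256.
E[#distinct] = 4·175/256 = 175/64.
≈ 2.7344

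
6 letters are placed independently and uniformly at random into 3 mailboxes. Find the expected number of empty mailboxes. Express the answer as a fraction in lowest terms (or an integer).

64/243

Let Xⱼ=1 if mailbox j is empty. P(Xⱼ=1) = ((3-1)/3)^6 = 64/729.
By linearity, E[#empty] = 3·64/729 = 64/243.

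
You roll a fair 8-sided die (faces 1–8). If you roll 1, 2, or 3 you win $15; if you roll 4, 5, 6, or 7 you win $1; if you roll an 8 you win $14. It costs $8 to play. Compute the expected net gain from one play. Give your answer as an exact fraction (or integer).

E[payout] = (1/2)·1 + (1/8)·14 + (3/8)·15 = 63/8
Expected profit = 63/8 − 8 = -1/8

-1/8 dollars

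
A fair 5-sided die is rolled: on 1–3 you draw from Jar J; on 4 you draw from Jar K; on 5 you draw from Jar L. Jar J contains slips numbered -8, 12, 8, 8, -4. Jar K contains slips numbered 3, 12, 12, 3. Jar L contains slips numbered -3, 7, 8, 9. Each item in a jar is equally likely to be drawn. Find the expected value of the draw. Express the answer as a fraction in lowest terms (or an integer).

E[X | Jar J] = (-8 + 12 + 8 + 8 − 4)/5 = 16/5
E[X | Jar K] = (3 + 12 + 12 + 3)/4 = 15/2
E[X | Jar L] = (-3 + 7 + 8 + 9)/4 = 21/4
E[X] = (3/5)·16/5 + (1/5)·15/2 + (1/5)·21/4 = 447/100

447/100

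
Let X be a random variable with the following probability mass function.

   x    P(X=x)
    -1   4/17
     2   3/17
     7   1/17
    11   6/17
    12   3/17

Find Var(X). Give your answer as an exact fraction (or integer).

E[X] = (4/17)·(-1) + (3/17)·2 + (1/17)·7 + (6/17)·11 + (3/17)·12 = 111/17
E[X²] = (4/17)·1 + (3/17)·4 + (1/17)·49 + (6/17)·121 + (3/17)·144 = 1223/17
Var(X) = 1223/17 − (111/17)² = 8470/289

8470/289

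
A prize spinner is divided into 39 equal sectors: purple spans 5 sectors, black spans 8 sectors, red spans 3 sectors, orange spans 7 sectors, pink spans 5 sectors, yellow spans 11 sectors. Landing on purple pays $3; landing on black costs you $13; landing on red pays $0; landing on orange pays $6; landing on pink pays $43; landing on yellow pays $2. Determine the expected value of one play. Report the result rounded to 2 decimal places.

E[payout] = (5/39)·3 + (8/39)·(-13) + (3/39)·0 + (7/39)·6 + (5/39)·43 + (11/39)·2 = 190/39
≈ $4.87

$4.87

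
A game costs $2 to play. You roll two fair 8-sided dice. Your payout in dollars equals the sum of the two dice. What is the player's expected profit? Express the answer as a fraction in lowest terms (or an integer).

Distribution of the sum of the two dice: 2 w.p. 1/64, 3 w.p. 1/32, 4 w.p. 3/64, 5 w.p. 1/16, 6 w.p. 5/64, 7 w.p. 3/32, …
E[payout] = (1/64)·2 + (1/32)·3 + (3/64)·4 + (1/16)·5 + (5/64)·6 + (3/32)·7 + (7/64)·8 + (1/8)·9 + (7/64)·10 + (3/32)·11 + (5/64)·12 + (1/16)·13 + (3/64)·14 + (1/32)·15 + (1/64)·16 = 9
Expected profit = 9 − 2 = 7

$7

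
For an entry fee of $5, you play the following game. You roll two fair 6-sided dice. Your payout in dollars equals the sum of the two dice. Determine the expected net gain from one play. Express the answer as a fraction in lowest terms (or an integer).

$2

Distribution of the sum of the two dice: 2 w.p. 1/36, 3 w.p. 1/18, 4 w.p. 1/12, 5 w.p. 1/9, 6 w.p. 5/36, 7 w.p. 1/6, …
E[payout] = (1/36)·2 + (1/18)·3 + (1/12)·4 + (1/9)·5 + (5/36)·6 + (1/6)·7 + (5/36)·8 + (1/9)·9 + (1/12)·10 + (1/18)·11 + (1/36)·12 = 7
Expected profit = 7 − 5 = 2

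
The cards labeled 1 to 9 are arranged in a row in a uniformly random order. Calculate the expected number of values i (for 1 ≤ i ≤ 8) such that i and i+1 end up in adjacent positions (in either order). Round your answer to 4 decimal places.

1.7778

For each i ∈ {1,…,8}, let Xᵢ = 1 if i and i+1 are adjacent. P(Xᵢ=1) = 2·(9−1)!/9! = 2/9.
By linearity, E[ΣXᵢ] = (8)·(2/9) = 16/9.
≈ 1.7778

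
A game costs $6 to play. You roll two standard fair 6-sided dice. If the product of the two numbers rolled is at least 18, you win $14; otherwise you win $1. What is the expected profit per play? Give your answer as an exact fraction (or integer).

E[payout] = (13/18)·1 + (5/18)·14 = 83/18
Expected profit = 83/18 − 6 = -25/18

-25/18 dollars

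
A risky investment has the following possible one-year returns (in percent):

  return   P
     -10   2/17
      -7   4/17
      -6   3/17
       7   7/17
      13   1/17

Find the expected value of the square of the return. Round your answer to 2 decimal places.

E[X²] = (2/17)·100 + (4/17)·49 + (3/17)·36 + (7/17)·49 + (1/17)·169
     = 1016/17 ≈ 59.76

59.76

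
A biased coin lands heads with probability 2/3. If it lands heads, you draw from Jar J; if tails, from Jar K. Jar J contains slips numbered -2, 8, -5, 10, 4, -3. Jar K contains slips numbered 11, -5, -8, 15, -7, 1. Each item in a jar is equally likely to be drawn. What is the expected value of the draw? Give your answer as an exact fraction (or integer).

31/18

E[X | Jar J] = (-2 + 8 − 5 + 10 + 4 − 3)/6 = 2
E[X | Jar K] = (11 − 5 − 8 + 15 − 7 + 1)/6 = 7/6
E[X] = (2/3)·2 + (1/3)·7/6 = 31/18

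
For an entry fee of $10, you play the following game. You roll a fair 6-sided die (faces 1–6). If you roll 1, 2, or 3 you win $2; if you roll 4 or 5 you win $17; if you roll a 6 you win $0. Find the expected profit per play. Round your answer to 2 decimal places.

-$3.33

E[payout] = (1/6)·0 + (1/2)·2 + (1/3)·17 = 20/3
Expected profit = 20/3 − 10 = -10/3 ≈ -$3.33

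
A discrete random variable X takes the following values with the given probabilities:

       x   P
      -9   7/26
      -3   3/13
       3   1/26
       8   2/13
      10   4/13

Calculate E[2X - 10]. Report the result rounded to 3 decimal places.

-7.385

E[2x-10] = (7/26)·(-28) + (3/13)·(-16) + (1/26)·(-4) + (2/13)·6 + (4/13)·10
     = -96/13 ≈ -7.385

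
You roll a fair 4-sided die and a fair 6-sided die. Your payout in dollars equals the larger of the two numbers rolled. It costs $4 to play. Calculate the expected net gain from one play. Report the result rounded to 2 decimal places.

-$0.08

Distribution of the larger of the two numbers rolled: 1 w.p. 1/24, 2 w.p. 1/8, 3 w.p. 5/24, 4 w.p. 7/24, 5 w.p. 1/6, 6 w.p. 1/6
E[payout] = (1/24)·1 + (1/8)·2 + (5/24)·3 + (7/24)·4 + (1/6)·5 + (1/6)·6 = 47/12
Expected profit = 47/12 − 4 = -1/12 ≈ -$0.08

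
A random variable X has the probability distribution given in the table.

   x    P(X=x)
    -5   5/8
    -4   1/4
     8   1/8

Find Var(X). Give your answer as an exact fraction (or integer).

E[X] = (5/8)·(-5) + (1/4)·(-4) + (1/8)·8 = -25/8
E[X²] = (5/8)·25 + (1/4)·16 + (1/8)·64 = 221/8
Var(X) = 221/8 − (-25/8)² = 1143/64

1143/64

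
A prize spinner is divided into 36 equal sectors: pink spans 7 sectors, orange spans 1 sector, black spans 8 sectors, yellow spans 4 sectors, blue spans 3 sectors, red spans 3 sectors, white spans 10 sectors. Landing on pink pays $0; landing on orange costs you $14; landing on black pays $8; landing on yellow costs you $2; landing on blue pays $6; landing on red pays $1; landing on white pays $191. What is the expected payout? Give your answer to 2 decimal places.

$54.81

E[payout] = (7/36)·0 + (1/36)·(-14) + (8/36)·8 + (4/36)·(-2) + (3/36)·6 + (3/36)·1 + (10/36)·191 = 1973/36
≈ $54.81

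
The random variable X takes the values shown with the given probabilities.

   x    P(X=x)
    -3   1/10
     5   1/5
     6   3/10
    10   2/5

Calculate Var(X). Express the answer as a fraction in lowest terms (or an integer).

289/20

E[X] = (1/10)·(-3) + (1/5)·5 + (3/10)·6 + (2/5)·10 = 13/2
E[X²] = (1/10)·9 + (1/5)·25 + (3/10)·36 + (2/5)·100 = 567/10
Var(X) = 567/10 − (13/2)² = 289/20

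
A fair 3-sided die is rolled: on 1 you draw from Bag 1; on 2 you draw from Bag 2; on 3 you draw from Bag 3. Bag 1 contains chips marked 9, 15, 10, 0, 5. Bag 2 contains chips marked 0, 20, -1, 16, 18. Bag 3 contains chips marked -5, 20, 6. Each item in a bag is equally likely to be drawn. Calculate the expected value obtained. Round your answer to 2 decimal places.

8.47

E[X | Bag 1] = (9 + 15 + 10 + 0 + 5)/5 = 39/5
E[X | Bag 2] = (0 + 20 − 1 + 16 + 18)/5 = 53/5
E[X | Bag 3] = (-5 + 20 + 6)/3 = 7
E[X] = (1/3)·39/5 + (1/3)·53/5 + (1/3)·7 = 127/15 ≈ 8.47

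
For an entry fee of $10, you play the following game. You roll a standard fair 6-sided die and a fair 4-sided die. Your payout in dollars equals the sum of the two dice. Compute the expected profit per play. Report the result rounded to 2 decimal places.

Distribution of the sum of the two dice: 2 w.p. 1/24, 3 w.p. 1/12, 4 w.p. 1/8, 5 w.p. 1/6, 6 w.p. 1/6, 7 w.p. 1/6, …
E[payout] = (1/24)·2 + (1/12)·3 + (1/8)·4 + (1/6)·5 + (1/6)·6 + (1/6)·7 + (1/8)·8 + (1/12)·9 + (1/24)·10 = 6
Expected profit = 6 − 10 = -4 ≈ -$4.00

-$4.00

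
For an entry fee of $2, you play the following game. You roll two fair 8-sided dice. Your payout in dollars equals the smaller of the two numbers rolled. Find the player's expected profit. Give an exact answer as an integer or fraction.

Distribution of the smaller of the two numbers rolled: 1 w.p. 15/64, 2 w.p. 13/64, 3 w.p. 11/64, 4 w.p. 9/64, 5 w.p. 7/64, 6 w.p. 5/64, …
E[payout] = (15/64)·1 + (13/64)·2 + (11/64)·3 + (9/64)·4 + (7/64)·5 + (5/64)·6 + (3/64)·7 + (1/64)·8 = 51/16
Expected profit = 51/16 − 2 = 19/16

19/16 dollars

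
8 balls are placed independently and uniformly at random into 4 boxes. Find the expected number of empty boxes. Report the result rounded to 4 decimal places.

Let Xⱼ=1 if box j is empty. P(Xⱼ=1) = ((4-1)/4)^8 = 6561/65536.
By linearity, E[#empty] = 4·6561/65536 = 6561/16384.
≈ 0.4005

0.4005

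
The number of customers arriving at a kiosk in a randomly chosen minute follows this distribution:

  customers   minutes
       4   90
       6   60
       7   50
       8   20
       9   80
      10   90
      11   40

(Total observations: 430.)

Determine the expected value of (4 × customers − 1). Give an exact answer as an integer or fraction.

1273/43

Total = 430, so P(customers=4) = 90/430, etc.
E[4x-1] = (9/43)·15 + (6/43)·23 + (5/43)·27 + (2/43)·31 + (8/43)·35 + (9/43)·39 + (4/43)·43
     = 1273/43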